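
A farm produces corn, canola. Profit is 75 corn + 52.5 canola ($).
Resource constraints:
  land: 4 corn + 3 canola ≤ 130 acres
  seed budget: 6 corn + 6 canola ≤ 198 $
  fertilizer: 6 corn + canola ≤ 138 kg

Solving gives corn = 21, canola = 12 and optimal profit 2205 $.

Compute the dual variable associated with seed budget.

Binding: seed budget and fertilizer. Non-binding: land (10 unused).
Since land is not tight, its dual is 0.
From A_Bᵀ y = c: 6·y_seed budget + 6·y_fertilizer = 75; 6·y_seed budget + 1·y_fertilizer = 52.5.
Solving: y_seed budget = 8, y_fertilizer = 4.5.
Shadow price of seed budget = 8.

8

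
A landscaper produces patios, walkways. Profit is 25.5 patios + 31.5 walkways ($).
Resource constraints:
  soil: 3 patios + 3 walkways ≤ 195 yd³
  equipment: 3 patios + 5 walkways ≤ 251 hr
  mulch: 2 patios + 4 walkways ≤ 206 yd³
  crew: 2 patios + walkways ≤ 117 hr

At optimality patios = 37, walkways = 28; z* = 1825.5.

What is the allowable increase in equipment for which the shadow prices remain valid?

20

Binding constraints: soil, equipment. The basis is B = [[3,3],[3,5]] with det 6.
Per unit increase in equipment, x* moves by d = (-0.5, 0.5).
The basis stays optimal until mulch becomes binding; allowable increase = 20 hr.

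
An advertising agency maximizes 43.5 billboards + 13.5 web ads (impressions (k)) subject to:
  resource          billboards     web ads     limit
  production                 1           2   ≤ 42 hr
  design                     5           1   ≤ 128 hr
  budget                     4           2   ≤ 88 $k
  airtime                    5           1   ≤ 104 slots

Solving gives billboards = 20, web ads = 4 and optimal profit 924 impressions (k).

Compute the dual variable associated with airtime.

5.5

Binding: budget and airtime. Non-binding: production (14 unused), design (24 unused).
Slack constraints have shadow price 0 (complementary slackness).
The binding rows give the dual system: 4·y_budget + 5·y_airtime = 43.5 and 2·y_budget + 1·y_airtime = 13.5.
→ y_budget = 4 and y_airtime = 5.5.
Shadow price of airtime = 5.5.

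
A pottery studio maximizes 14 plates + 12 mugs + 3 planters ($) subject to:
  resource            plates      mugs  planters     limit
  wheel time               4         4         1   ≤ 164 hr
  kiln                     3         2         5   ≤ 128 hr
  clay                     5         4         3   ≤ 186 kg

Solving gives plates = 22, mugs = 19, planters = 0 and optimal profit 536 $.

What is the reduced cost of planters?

Check each constraint at x*: wheel time 164/164 (tight); kiln 104/128 (slack 24); clay 186/186 (tight).
Since kiln is not tight, its dual is 0.
From A_Bᵀ y = c: 4·y_wheel time + 5·y_clay = 14; 4·y_wheel time + 4·y_clay = 12.
→ y_wheel time = 1 and y_clay = 2.
Reduced cost of planters: c₃ − yᵀa₃ = 3 − (1·1 + 2·3) = 3 − 7 = -4.

-4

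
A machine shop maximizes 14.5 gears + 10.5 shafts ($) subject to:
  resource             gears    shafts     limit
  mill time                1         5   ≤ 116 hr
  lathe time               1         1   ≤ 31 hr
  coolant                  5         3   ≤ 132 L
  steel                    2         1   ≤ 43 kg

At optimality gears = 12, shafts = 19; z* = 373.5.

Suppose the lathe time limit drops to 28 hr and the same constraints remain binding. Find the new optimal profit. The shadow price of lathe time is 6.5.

Δb = -3, so new z* = 373.5 + (6.5)·(-3) = 373.5 − 19.5 = 354.

354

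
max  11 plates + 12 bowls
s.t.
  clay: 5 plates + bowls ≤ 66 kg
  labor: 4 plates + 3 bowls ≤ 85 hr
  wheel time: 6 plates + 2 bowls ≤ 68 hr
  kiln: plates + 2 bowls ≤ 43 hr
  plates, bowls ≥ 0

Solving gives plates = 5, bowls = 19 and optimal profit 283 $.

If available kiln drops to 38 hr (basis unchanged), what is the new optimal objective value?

Binding: wheel time and kiln. Non-binding: clay (22 unused), labor (8 unused).
By complementary slackness, y = 0 for the non-binding constraints.
The binding rows give the dual system: 6·y_wheel time + 1·y_kiln = 11 and 2·y_wheel time + 2·y_kiln = 12.
→ y_wheel time = 1 and y_kiln = 5.
Δz = y_kiln·Δb = 5 × (-5) = -25, so new z* = 283 − 25 = 258.

258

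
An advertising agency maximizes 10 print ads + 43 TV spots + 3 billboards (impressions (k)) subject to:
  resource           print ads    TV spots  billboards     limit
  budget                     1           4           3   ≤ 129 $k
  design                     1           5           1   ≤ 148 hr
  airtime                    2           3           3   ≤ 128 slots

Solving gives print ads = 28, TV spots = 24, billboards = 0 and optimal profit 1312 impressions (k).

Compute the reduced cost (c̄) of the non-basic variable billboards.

Check each constraint at x*: budget 124/129 (slack 5); design 148/148 (tight); airtime 128/128 (tight).
Since budget is not tight, its dual is 0.
From A_Bᵀ y = c: 1·y_design + 2·y_airtime = 10; 5·y_design + 3·y_airtime = 43.
Solving: y_design = 8, y_airtime = 1.
Reduced cost of billboards: c₃ − yᵀa₃ = 3 − (8·1 + 1·3) = 3 − 11 = -8.

-8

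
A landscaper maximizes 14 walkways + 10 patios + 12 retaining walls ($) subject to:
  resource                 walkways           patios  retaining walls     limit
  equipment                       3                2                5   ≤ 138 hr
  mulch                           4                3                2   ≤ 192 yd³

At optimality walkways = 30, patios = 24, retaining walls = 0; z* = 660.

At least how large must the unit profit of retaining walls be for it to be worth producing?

14

Both equipment and mulch are binding at x*.
Dual feasibility on the basic columns requires 3·y_equipment + 4·y_mulch = 14, 2·y_equipment + 3·y_mulch = 10.
This yields shadow prices y_equipment = 2, y_mulch = 2.
retaining walls enters the basis when its profit ≥ yᵀa₃ = 2·5 + 2·2 = 14.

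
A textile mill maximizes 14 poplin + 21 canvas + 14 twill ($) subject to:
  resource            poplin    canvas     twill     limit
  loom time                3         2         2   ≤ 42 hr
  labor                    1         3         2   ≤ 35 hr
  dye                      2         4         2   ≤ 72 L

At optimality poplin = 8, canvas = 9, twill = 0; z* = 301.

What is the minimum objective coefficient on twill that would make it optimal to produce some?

Binding: loom time and labor. Non-binding: dye (20 unused).
Since dye is not tight, its dual is 0.
From A_Bᵀ y = c: 3·y_loom time + 1·y_labor = 14; 2·y_loom time + 3·y_labor = 21.
Solving: y_loom time = 3, y_labor = 5.
twill enters the basis when its profit ≥ yᵀa₃ = 3·2 + 5·2 = 16.

16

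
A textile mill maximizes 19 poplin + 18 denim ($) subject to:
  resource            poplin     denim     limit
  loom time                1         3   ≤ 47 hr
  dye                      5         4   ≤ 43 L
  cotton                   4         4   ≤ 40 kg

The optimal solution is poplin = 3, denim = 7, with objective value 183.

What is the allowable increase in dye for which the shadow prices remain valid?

Binding constraints: dye, cotton. The basis is B = [[5,4],[4,4]] with det 4.
Per unit increase in dye, x* moves by d = (1, -1).
The basis stays optimal until denim reaches 0; allowable increase = 7 L.

7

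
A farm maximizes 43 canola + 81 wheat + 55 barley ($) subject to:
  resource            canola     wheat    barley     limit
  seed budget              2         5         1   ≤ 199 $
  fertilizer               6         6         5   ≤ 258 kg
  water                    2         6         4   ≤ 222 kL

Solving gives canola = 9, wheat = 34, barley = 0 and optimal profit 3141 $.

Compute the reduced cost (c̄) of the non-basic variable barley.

At the optimum: seed budget uses 188 of 199 (slack = 11); fertilizer uses 258 of 258 (binding); water uses 222 of 222 (binding).
Since seed budget is not tight, its dual is 0.
The binding rows give the dual system: 6·y_fertilizer + 2·y_water = 43 and 6·y_fertilizer + 6·y_water = 81.
Solving: y_fertilizer = 4, y_water = 9.5.
Reduced cost of barley: c₃ − yᵀa₃ = 55 − (4·5 + 9.5·4) = 55 − 58 = -3.

-3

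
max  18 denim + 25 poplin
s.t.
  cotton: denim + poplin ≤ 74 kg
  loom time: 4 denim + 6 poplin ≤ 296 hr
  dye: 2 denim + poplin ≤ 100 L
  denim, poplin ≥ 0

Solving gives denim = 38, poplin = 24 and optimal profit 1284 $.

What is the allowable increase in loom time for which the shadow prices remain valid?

96

Binding constraints: loom time, dye. The basis is B = [[4,6],[2,1]] with det -8.
Per unit increase in loom time, x* moves by d = (-0.125, 0.25).
The basis stays optimal until cotton becomes binding; allowable increase = 96 hr.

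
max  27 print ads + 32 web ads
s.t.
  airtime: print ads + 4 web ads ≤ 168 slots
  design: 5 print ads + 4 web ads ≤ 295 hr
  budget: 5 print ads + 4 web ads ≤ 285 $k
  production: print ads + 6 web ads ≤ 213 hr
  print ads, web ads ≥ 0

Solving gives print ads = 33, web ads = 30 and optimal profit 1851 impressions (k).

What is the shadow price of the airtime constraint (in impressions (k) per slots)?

0

Binding: budget and production. Non-binding: airtime (15 unused), design (10 unused).
Slack constraints have shadow price 0 (complementary slackness).
Dual feasibility on the basic columns requires 5·y_budget + 1·y_production = 27, 4·y_budget + 6·y_production = 32.
→ y_budget = 5 and y_production = 2.
Shadow price of airtime = 0.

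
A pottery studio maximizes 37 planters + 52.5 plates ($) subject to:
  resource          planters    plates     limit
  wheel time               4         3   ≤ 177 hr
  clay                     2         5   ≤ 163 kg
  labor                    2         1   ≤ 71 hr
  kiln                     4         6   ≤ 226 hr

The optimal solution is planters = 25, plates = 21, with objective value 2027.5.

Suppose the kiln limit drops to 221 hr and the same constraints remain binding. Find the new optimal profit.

At the optimum: wheel time uses 163 of 177 (slack = 14); clay uses 155 of 163 (slack = 8); labor uses 71 of 71 (binding); kiln uses 226 of 226 (binding).
Since wheel time, clay are not tight, their duals are 0.
From A_Bᵀ y = c: 2·y_labor + 4·y_kiln = 37; 1·y_labor + 6·y_kiln = 52.5.
This yields shadow prices y_labor = 1.5, y_kiln = 8.5.
Δz = y_kiln·Δb = 8.5 × (-5) = -42.5, so new z* = 2027.5 − 42.5 = 1985.

1985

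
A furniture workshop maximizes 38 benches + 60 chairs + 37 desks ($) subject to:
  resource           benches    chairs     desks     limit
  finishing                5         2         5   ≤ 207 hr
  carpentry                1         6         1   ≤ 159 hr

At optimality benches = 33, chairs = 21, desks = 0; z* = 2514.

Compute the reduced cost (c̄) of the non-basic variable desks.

At the optimum: finishing uses 207 of 207 (binding); carpentry uses 159 of 159 (binding).
Dual feasibility on the basic columns requires 5·y_finishing + 1·y_carpentry = 38, 2·y_finishing + 6·y_carpentry = 60.
This yields shadow prices y_finishing = 6, y_carpentry = 8.
Reduced cost of desks: c₃ − yᵀa₃ = 37 − (6·5 + 8·1) = 37 − 38 = -1.

-1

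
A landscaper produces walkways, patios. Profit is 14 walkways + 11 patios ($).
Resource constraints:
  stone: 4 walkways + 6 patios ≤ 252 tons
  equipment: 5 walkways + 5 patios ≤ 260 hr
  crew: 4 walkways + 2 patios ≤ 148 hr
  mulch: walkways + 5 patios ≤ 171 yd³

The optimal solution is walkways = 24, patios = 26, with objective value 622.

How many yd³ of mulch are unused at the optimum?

mulch used = 1·24 + 5·26 = 154; slack = 171 − 154 = 17.

17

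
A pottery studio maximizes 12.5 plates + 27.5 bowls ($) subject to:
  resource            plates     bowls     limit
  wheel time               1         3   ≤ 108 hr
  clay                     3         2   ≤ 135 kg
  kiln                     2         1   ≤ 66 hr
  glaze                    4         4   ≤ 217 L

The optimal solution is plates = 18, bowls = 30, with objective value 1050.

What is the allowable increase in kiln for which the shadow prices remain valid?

Binding constraints: wheel time, kiln. The basis is B = [[1,3],[2,1]] with det -5.
Per unit increase in kiln, x* moves by d = (0.6, -0.2).
The basis stays optimal until clay becomes binding; allowable increase = 15 hr.

15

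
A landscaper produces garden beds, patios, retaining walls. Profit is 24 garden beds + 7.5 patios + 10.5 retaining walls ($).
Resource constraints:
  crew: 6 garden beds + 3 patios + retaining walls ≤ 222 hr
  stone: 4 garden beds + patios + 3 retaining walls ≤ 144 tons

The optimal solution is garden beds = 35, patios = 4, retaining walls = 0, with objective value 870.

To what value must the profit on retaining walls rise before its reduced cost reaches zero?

14.5

Both crew and stone are binding at x*.
Dual feasibility on the basic columns requires 6·y_crew + 4·y_stone = 24, 3·y_crew + 1·y_stone = 7.5.
Solving: y_crew = 1, y_stone = 4.5.
retaining walls enters the basis when its profit ≥ yᵀa₃ = 1·1 + 4.5·3 = 14.5.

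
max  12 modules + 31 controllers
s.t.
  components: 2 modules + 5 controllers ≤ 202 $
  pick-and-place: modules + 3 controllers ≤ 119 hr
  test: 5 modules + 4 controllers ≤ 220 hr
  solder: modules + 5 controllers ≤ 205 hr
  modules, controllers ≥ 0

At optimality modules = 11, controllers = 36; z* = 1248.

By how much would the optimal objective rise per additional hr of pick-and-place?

2

Binding: components and pick-and-place. Non-binding: test (21 unused), solder (14 unused).
Slack constraints have shadow price 0 (complementary slackness).
The binding rows give the dual system: 2·y_components + 1·y_pick-and-place = 12 and 5·y_components + 3·y_pick-and-place = 31.
→ y_components = 5 and y_pick-and-place = 2.
Shadow price of pick-and-place = 2.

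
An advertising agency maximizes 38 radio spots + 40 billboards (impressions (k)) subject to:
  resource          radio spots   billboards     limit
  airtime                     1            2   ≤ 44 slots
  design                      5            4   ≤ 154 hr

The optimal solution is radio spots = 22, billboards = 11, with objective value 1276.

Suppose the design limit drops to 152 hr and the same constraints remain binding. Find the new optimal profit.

Both airtime and design are binding at x*.
From A_Bᵀ y = c: 1·y_airtime + 5·y_design = 38; 2·y_airtime + 4·y_design = 40.
→ y_airtime = 8 and y_design = 6.
Δz = y_design·Δb = 6 × (-2) = -12, so new z* = 1276 − 12 = 1264.

1264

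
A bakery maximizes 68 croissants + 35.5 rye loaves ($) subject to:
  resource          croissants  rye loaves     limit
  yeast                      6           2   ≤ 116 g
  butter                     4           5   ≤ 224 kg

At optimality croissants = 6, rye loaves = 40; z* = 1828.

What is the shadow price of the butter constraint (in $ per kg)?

3.5

Both yeast and butter are binding at x*.
From A_Bᵀ y = c: 6·y_yeast + 4·y_butter = 68; 2·y_yeast + 5·y_butter = 35.5.
Solving: y_yeast = 9, y_butter = 3.5.
Shadow price of butter = 3.5.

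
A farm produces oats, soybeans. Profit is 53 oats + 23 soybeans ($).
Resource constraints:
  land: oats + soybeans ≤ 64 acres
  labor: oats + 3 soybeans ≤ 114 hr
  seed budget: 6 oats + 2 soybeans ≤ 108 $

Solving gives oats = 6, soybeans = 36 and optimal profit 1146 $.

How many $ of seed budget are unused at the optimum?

0

seed budget used = 6·6 + 2·36 = 108; slack = 108 − 108 = 0.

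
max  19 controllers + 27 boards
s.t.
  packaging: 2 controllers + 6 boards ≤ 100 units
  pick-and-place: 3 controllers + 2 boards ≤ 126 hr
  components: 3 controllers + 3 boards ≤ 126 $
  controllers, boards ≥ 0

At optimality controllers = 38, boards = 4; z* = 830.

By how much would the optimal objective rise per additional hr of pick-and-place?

0

Check each constraint at x*: packaging 100/100 (tight); pick-and-place 122/126 (slack 4); components 126/126 (tight).
Since pick-and-place is not tight, its dual is 0.
From A_Bᵀ y = c: 2·y_packaging + 3·y_components = 19; 6·y_packaging + 3·y_components = 27.
Solving: y_packaging = 2, y_components = 5.
Shadow price of pick-and-place = 0.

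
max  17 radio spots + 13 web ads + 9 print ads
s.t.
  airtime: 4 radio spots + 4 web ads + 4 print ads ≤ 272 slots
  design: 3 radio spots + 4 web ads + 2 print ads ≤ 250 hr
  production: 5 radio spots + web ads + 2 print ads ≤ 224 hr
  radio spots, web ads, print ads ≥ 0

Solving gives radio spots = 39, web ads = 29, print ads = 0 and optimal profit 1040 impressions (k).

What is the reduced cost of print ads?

-5

Check each constraint at x*: airtime 272/272 (tight); design 233/250 (slack 17); production 224/224 (tight).
Since design is not tight, its dual is 0.
From A_Bᵀ y = c: 4·y_airtime + 5·y_production = 17; 4·y_airtime + 1·y_production = 13.
→ y_airtime = 3 and y_production = 1.
Reduced cost of print ads: c₃ − yᵀa₃ = 9 − (3·4 + 1·2) = 9 − 14 = -5.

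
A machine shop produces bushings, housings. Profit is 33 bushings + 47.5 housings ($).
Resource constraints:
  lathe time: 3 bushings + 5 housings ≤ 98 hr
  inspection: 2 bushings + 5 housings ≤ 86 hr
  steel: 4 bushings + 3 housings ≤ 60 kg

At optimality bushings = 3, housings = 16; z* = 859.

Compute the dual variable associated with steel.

5

At the optimum: lathe time uses 89 of 98 (slack = 9); inspection uses 86 of 86 (binding); steel uses 60 of 60 (binding).
By complementary slackness, y = 0 for the non-binding constraint.
From A_Bᵀ y = c: 2·y_inspection + 4·y_steel = 33; 5·y_inspection + 3·y_steel = 47.5.
This yields shadow prices y_inspection = 6.5, y_steel = 5.
Shadow price of steel = 5.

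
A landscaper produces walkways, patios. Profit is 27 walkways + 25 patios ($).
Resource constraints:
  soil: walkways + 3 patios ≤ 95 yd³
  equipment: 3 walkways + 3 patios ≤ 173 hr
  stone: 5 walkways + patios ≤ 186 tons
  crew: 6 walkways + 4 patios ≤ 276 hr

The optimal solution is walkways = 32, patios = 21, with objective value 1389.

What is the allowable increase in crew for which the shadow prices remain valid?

Binding constraints: soil, crew. The basis is B = [[1,3],[6,4]] with det -14.
Per unit increase in crew, x* moves by d = (0.2143, -0.0714).
The basis stays optimal until stone becomes binding; allowable increase = 5 hr.

5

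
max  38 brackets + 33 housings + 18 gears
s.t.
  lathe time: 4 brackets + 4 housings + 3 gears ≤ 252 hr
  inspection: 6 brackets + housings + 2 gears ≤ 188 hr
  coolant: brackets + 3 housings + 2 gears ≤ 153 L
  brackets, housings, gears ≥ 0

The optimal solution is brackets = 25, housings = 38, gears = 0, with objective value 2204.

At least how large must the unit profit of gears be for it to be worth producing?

26

Check each constraint at x*: lathe time 252/252 (tight); inspection 188/188 (tight); coolant 139/153 (slack 14).
Slack constraints have shadow price 0 (complementary slackness).
Dual feasibility on the basic columns requires 4·y_lathe time + 6·y_inspection = 38, 4·y_lathe time + 1·y_inspection = 33.
Solving: y_lathe time = 8, y_inspection = 1.
gears enters the basis when its profit ≥ yᵀa₃ = 8·3 + 1·2 = 26.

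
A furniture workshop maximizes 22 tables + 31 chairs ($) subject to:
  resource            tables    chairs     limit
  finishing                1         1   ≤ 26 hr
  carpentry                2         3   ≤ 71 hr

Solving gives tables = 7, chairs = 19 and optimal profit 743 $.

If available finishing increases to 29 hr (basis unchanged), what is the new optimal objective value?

755

At the optimum: finishing uses 26 of 26 (binding); carpentry uses 71 of 71 (binding).
The binding rows give the dual system: 1·y_finishing + 2·y_carpentry = 22 and 1·y_finishing + 3·y_carpentry = 31.
Solving: y_finishing = 4, y_carpentry = 9.
Δz = y_finishing·Δb = 4 × (3) = 12, so new z* = 743 + 12 = 755.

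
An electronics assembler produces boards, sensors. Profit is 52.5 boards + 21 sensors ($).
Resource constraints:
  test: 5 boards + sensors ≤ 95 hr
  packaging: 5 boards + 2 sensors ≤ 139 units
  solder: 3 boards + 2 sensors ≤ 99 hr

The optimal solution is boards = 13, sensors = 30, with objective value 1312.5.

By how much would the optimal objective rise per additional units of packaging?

Binding: test and solder. Non-binding: packaging (14 unused).
Since packaging is not tight, its dual is 0.
Dual feasibility on the basic columns requires 5·y_test + 3·y_solder = 52.5, 1·y_test + 2·y_solder = 21.
→ y_test = 6 and y_solder = 7.5.
Shadow price of packaging = 0.

0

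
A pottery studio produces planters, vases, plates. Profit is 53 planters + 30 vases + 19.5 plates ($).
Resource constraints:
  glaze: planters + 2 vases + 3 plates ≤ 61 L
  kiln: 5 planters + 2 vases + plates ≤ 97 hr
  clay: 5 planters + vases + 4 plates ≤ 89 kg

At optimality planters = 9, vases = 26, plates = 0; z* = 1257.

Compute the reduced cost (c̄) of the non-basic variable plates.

-6.5

Check each constraint at x*: glaze 61/61 (tight); kiln 97/97 (tight); clay 71/89 (slack 18).
By complementary slackness, y = 0 for the non-binding constraint.
From A_Bᵀ y = c: 1·y_glaze + 5·y_kiln = 53; 2·y_glaze + 2·y_kiln = 30.
→ y_glaze = 5.5 and y_kiln = 9.5.
Reduced cost of plates: c₃ − yᵀa₃ = 19.5 − (5.5·3 + 9.5·1) = 19.5 − 26 = -6.5.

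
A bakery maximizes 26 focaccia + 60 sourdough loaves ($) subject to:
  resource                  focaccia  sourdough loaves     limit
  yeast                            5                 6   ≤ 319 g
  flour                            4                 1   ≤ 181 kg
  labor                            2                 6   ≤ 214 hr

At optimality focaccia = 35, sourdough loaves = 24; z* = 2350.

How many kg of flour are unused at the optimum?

flour used = 4·35 + 1·24 = 164; slack = 181 − 164 = 17.

17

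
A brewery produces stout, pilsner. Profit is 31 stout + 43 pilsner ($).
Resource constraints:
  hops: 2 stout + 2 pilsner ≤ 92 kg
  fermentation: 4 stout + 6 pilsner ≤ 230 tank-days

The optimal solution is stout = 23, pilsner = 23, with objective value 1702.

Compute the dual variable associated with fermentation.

6

Both hops and fermentation are binding at x*.
The binding rows give the dual system: 2·y_hops + 4·y_fermentation = 31 and 2·y_hops + 6·y_fermentation = 43.
This yields shadow prices y_hops = 3.5, y_fermentation = 6.
Shadow price of fermentation = 6.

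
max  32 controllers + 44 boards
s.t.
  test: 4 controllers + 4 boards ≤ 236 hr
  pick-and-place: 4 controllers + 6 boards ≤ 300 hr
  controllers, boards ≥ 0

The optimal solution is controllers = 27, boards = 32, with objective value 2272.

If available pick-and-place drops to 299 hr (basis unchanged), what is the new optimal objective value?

2266

Both test and pick-and-place are binding at x*.
Dual feasibility on the basic columns requires 4·y_test + 4·y_pick-and-place = 32, 4·y_test + 6·y_pick-and-place = 44.
→ y_test = 2 and y_pick-and-place = 6.
Δz = y_pick-and-place·Δb = 6 × (-1) = -6, so new z* = 2272 − 6 = 2266.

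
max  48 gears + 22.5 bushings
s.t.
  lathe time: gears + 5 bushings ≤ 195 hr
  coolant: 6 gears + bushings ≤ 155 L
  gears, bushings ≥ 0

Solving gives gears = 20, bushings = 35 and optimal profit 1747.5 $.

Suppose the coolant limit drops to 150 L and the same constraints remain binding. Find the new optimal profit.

1710

Check each constraint at x*: lathe time 195/195 (tight); coolant 155/155 (tight).
From A_Bᵀ y = c: 1·y_lathe time + 6·y_coolant = 48; 5·y_lathe time + 1·y_coolant = 22.5.
Solving: y_lathe time = 3, y_coolant = 7.5.
Δz = y_coolant·Δb = 7.5 × (-5) = -37.5, so new z* = 1747.5 − 37.5 = 1710.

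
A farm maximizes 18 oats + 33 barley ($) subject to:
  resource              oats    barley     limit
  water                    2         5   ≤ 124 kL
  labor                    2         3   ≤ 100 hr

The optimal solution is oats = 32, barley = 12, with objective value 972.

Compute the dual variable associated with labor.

6

Both water and labor are binding at x*.
The binding rows give the dual system: 2·y_water + 2·y_labor = 18 and 5·y_water + 3·y_labor = 33.
Solving: y_water = 3, y_labor = 6.
Shadow price of labor = 6.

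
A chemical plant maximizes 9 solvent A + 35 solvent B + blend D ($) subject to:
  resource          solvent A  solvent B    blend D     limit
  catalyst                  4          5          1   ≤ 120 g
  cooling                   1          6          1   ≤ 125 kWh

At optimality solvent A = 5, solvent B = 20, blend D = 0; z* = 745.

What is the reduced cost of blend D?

Both catalyst and cooling are binding at x*.
The binding rows give the dual system: 4·y_catalyst + 1·y_cooling = 9 and 5·y_catalyst + 6·y_cooling = 35.
→ y_catalyst = 1 and y_cooling = 5.
Reduced cost of blend D: c₃ − yᵀa₃ = 1 − (1·1 + 5·1) = 1 − 6 = -5.

-5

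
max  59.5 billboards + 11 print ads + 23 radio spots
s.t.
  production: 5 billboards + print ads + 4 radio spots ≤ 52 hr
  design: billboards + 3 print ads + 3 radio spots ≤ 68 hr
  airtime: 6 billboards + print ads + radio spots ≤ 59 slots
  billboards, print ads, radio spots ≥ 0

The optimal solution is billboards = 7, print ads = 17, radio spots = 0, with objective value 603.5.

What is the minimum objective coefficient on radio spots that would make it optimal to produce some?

30.5

Check each constraint at x*: production 52/52 (tight); design 58/68 (slack 10); airtime 59/59 (tight).
Since design is not tight, its dual is 0.
Dual feasibility on the basic columns requires 5·y_production + 6·y_airtime = 59.5, 1·y_production + 1·y_airtime = 11.
→ y_production = 6.5 and y_airtime = 4.5.
radio spots enters the basis when its profit ≥ yᵀa₃ = 6.5·4 + 4.5·1 = 30.5.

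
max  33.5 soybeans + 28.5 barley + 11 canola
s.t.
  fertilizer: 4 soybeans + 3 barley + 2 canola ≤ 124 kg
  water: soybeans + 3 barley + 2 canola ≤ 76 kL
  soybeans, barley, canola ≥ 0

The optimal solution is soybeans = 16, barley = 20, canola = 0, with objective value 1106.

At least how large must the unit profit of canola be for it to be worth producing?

19

Both fertilizer and water are binding at x*.
From A_Bᵀ y = c: 4·y_fertilizer + 1·y_water = 33.5; 3·y_fertilizer + 3·y_water = 28.5.
This yields shadow prices y_fertilizer = 8, y_water = 1.5.
canola enters the basis when its profit ≥ yᵀa₃ = 8·2 + 1.5·2 = 19.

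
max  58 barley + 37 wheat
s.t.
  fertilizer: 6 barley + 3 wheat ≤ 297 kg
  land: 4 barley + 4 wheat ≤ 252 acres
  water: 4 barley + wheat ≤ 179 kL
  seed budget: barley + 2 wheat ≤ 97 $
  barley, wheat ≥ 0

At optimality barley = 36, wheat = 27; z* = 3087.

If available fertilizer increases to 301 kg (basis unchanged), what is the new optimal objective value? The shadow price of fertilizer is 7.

Δb = 4, so new z* = 3087 + (7)·(4) = 3087 + 28 = 3115.

3115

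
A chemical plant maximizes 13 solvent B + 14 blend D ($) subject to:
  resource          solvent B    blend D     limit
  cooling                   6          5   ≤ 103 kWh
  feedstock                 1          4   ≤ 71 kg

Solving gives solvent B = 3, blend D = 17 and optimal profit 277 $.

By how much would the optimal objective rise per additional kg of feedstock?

Both cooling and feedstock are binding at x*.
Dual feasibility on the basic columns requires 6·y_cooling + 1·y_feedstock = 13, 5·y_cooling + 4·y_feedstock = 14.
Solving: y_cooling = 2, y_feedstock = 1.
Shadow price of feedstock = 1.

1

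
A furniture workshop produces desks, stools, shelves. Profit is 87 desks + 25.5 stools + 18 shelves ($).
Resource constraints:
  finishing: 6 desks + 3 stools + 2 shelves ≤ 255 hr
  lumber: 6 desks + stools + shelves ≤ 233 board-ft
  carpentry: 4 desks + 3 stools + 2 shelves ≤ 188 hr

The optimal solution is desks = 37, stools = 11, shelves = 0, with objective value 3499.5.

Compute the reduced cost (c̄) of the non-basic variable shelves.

-2

Binding: finishing and lumber. Non-binding: carpentry (7 unused).
Slack constraints have shadow price 0 (complementary slackness).
Dual feasibility on the basic columns requires 6·y_finishing + 6·y_lumber = 87, 3·y_finishing + 1·y_lumber = 25.5.
→ y_finishing = 5.5 and y_lumber = 9.
Reduced cost of shelves: c₃ − yᵀa₃ = 18 − (5.5·2 + 9·1) = 18 − 20 = -2.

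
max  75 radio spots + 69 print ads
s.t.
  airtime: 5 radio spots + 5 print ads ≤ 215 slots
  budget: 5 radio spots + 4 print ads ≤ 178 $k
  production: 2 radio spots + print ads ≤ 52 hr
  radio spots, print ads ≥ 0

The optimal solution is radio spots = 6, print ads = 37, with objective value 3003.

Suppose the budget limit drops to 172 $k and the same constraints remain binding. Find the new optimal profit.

2967

Binding: airtime and budget. Non-binding: production (3 unused).
Slack constraints have shadow price 0 (complementary slackness).
The binding rows give the dual system: 5·y_airtime + 5·y_budget = 75 and 5·y_airtime + 4·y_budget = 69.
This yields shadow prices y_airtime = 9, y_budget = 6.
Δz = y_budget·Δb = 6 × (-6) = -36, so new z* = 3003 − 36 = 2967.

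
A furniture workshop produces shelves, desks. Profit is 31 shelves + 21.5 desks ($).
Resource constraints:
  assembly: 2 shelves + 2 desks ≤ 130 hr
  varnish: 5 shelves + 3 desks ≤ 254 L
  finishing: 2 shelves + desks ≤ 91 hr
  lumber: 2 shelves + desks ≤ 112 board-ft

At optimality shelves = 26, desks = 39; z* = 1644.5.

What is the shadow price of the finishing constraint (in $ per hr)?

Check each constraint at x*: assembly 130/130 (tight); varnish 247/254 (slack 7); finishing 91/91 (tight); lumber 91/112 (slack 21).
Since varnish, lumber are not tight, their duals are 0.
The binding rows give the dual system: 2·y_assembly + 2·y_finishing = 31 and 2·y_assembly + 1·y_finishing = 21.5.
→ y_assembly = 6 and y_finishing = 9.5.
Shadow price of finishing = 9.5.

9.5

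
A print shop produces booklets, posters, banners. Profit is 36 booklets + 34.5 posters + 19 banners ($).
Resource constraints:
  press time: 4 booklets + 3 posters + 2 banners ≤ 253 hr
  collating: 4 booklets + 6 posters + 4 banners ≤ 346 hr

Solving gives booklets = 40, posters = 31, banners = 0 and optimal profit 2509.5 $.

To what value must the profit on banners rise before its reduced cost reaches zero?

At the optimum: press time uses 253 of 253 (binding); collating uses 346 of 346 (binding).
Dual feasibility on the basic columns requires 4·y_press time + 4·y_collating = 36, 3·y_press time + 6·y_collating = 34.5.
→ y_press time = 6.5 and y_collating = 2.5.
banners enters the basis when its profit ≥ yᵀa₃ = 6.5·2 + 2.5·4 = 23.

23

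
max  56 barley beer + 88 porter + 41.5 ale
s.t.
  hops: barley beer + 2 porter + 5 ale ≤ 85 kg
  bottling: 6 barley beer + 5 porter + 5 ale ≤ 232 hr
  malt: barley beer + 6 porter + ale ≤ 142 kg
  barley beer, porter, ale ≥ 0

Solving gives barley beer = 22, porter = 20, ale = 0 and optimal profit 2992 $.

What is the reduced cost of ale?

-6.5

At the optimum: hops uses 62 of 85 (slack = 23); bottling uses 232 of 232 (binding); malt uses 142 of 142 (binding).
Slack constraints have shadow price 0 (complementary slackness).
From A_Bᵀ y = c: 6·y_bottling + 1·y_malt = 56; 5·y_bottling + 6·y_malt = 88.
→ y_bottling = 8 and y_malt = 8.
Reduced cost of ale: c₃ − yᵀa₃ = 41.5 − (8·5 + 8·1) = 41.5 − 48 = -6.5.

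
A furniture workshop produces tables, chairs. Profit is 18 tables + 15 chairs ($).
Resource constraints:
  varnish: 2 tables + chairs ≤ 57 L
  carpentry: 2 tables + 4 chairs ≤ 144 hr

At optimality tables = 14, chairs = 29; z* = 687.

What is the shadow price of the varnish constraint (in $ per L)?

7

At the optimum: varnish uses 57 of 57 (binding); carpentry uses 144 of 144 (binding).
From A_Bᵀ y = c: 2·y_varnish + 2·y_carpentry = 18; 1·y_varnish + 4·y_carpentry = 15.
Solving: y_varnish = 7, y_carpentry = 2.
Shadow price of varnish = 7.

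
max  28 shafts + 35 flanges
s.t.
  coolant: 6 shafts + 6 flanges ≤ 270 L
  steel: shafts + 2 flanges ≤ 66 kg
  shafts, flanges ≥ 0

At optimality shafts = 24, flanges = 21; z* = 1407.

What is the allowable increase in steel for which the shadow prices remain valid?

24

Binding constraints: coolant, steel. The basis is B = [[6,6],[1,2]] with det 6.
Per unit increase in steel, x* moves by d = (-1, 1).
The basis stays optimal until shafts reaches 0; allowable increase = 24 kg.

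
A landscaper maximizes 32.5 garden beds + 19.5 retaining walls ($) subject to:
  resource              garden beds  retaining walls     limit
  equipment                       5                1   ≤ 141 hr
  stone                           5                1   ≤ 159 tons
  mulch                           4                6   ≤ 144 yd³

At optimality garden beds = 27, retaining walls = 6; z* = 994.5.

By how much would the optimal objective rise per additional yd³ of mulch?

At the optimum: equipment uses 141 of 141 (binding); stone uses 141 of 159 (slack = 18); mulch uses 144 of 144 (binding).
Since stone is not tight, its dual is 0.
The binding rows give the dual system: 5·y_equipment + 4·y_mulch = 32.5 and 1·y_equipment + 6·y_mulch = 19.5.
→ y_equipment = 4.5 and y_mulch = 2.5.
Shadow price of mulch = 2.5.

2.5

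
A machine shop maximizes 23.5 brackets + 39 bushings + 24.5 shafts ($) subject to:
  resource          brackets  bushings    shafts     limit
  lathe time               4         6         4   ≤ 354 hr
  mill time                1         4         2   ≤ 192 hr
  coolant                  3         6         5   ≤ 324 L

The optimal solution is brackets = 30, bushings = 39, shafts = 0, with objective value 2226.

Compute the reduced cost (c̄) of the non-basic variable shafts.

-4

Check each constraint at x*: lathe time 354/354 (tight); mill time 186/192 (slack 6); coolant 324/324 (tight).
Since mill time is not tight, its dual is 0.
The binding rows give the dual system: 4·y_lathe time + 3·y_coolant = 23.5 and 6·y_lathe time + 6·y_coolant = 39.
Solving: y_lathe time = 4, y_coolant = 2.5.
Reduced cost of shafts: c₃ − yᵀa₃ = 24.5 − (4·4 + 2.5·5) = 24.5 − 28.5 = -4.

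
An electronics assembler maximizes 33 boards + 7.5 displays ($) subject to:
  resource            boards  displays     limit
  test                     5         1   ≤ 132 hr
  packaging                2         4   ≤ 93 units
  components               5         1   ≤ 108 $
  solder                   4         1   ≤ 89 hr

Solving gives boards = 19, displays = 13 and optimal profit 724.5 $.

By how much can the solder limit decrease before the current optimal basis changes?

2.6

Binding constraints: components, solder. The basis is B = [[5,1],[4,1]] with det 1.
Per unit decrease in solder, x* moves by d = (1, -5).
The basis stays optimal until displays reaches 0; allowable decrease = 2.6 hr.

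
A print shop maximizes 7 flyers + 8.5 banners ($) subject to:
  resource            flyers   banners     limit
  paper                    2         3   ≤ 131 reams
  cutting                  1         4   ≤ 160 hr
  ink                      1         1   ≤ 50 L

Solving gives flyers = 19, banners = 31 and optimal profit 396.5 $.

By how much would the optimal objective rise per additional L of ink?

4

Binding: paper and ink. Non-binding: cutting (17 unused).
Since cutting is not tight, its dual is 0.
The binding rows give the dual system: 2·y_paper + 1·y_ink = 7 and 3·y_paper + 1·y_ink = 8.5.
→ y_paper = 1.5 and y_ink = 4.
Shadow price of ink = 4.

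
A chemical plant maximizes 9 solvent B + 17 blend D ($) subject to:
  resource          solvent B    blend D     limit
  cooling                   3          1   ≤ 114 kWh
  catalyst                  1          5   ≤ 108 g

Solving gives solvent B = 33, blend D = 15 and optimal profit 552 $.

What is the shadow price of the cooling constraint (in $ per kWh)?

2

At the optimum: cooling uses 114 of 114 (binding); catalyst uses 108 of 108 (binding).
The binding rows give the dual system: 3·y_cooling + 1·y_catalyst = 9 and 1·y_cooling + 5·y_catalyst = 17.
Solving: y_cooling = 2, y_catalyst = 3.
Shadow price of cooling = 2.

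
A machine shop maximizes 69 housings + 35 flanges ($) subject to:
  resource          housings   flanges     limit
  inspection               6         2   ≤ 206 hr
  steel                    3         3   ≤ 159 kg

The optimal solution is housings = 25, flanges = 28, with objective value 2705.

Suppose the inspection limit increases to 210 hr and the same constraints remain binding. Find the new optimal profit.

2739

At the optimum: inspection uses 206 of 206 (binding); steel uses 159 of 159 (binding).
From A_Bᵀ y = c: 6·y_inspection + 3·y_steel = 69; 2·y_inspection + 3·y_steel = 35.
This yields shadow prices y_inspection = 8.5, y_steel = 6.
Δz = y_inspection·Δb = 8.5 × (4) = 34, so new z* = 2705 + 34 = 2739.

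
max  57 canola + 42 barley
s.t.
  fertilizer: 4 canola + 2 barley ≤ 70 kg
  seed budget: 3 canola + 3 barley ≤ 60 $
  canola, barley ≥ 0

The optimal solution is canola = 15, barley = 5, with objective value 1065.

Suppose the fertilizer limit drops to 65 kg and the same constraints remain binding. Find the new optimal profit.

1027.5

Check each constraint at x*: fertilizer 70/70 (tight); seed budget 60/60 (tight).
Dual feasibility on the basic columns requires 4·y_fertilizer + 3·y_seed budget = 57, 2·y_fertilizer + 3·y_seed budget = 42.
Solving: y_fertilizer = 7.5, y_seed budget = 9.
Δz = y_fertilizer·Δb = 7.5 × (-5) = -37.5, so new z* = 1065 − 37.5 = 1027.5.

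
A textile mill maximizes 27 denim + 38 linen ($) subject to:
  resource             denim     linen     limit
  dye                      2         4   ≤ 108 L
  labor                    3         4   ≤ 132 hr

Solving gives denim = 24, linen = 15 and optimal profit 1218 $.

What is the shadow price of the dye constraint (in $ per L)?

1.5

Check each constraint at x*: dye 108/108 (tight); labor 132/132 (tight).
Dual feasibility on the basic columns requires 2·y_dye + 3·y_labor = 27, 4·y_dye + 4·y_labor = 38.
→ y_dye = 1.5 and y_labor = 8.
Shadow price of dye = 1.5.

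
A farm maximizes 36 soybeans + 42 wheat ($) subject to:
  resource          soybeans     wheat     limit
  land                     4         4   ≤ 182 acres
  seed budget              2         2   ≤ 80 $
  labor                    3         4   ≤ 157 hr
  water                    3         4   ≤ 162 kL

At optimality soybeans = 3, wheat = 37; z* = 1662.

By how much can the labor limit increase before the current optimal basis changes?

Binding constraints: seed budget, labor. The basis is B = [[2,2],[3,4]] with det 2.
Per unit increase in labor, x* moves by d = (-1, 1).
The basis stays optimal until soybeans reaches 0; allowable increase = 3 hr.

3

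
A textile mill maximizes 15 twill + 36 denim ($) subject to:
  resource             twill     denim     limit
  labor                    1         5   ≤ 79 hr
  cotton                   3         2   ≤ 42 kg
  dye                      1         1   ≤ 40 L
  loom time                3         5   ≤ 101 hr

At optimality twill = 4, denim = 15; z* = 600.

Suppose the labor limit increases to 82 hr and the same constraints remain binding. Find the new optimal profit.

At the optimum: labor uses 79 of 79 (binding); cotton uses 42 of 42 (binding); dye uses 19 of 40 (slack = 21); loom time uses 87 of 101 (slack = 14).
Slack constraints have shadow price 0 (complementary slackness).
The binding rows give the dual system: 1·y_labor + 3·y_cotton = 15 and 5·y_labor + 2·y_cotton = 36.
Solving: y_labor = 6, y_cotton = 3.
Δz = y_labor·Δb = 6 × (3) = 18, so new z* = 600 + 18 = 618.

618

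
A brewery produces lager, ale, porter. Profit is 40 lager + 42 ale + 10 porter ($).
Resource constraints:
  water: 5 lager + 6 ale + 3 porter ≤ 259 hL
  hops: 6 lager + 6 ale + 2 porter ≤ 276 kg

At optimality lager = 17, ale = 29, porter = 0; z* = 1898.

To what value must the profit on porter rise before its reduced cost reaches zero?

At the optimum: water uses 259 of 259 (binding); hops uses 276 of 276 (binding).
Dual feasibility on the basic columns requires 5·y_water + 6·y_hops = 40, 6·y_water + 6·y_hops = 42.
Solving: y_water = 2, y_hops = 5.
porter enters the basis when its profit ≥ yᵀa₃ = 2·3 + 5·2 = 16.

16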